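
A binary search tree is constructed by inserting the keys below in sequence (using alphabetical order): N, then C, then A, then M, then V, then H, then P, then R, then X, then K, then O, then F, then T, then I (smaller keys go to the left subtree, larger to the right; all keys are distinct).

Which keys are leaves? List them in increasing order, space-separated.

N: root
C: left child of N (depth 1)
A: left child of C (depth 2)
M: right child of C (depth 2)
V: right child of N (depth 1)
H: left child of M (depth 3)
P: left child of V (depth 2)
R: right child of P (depth 3)
X: right child of V (depth 2)
K: right child of H (depth 4)
O: left child of P (depth 3)
F: left child of H (depth 4)
T: right child of R (depth 4)
I: left child of K (depth 5)

A F I O T X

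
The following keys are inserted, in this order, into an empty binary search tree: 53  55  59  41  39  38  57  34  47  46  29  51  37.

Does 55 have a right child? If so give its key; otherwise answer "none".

59

53: root
55: right child of 53 (depth 1)
59: right child of 55 (depth 2)
41: left child of 53 (depth 1)
39: left child of 41 (depth 2)
38: left child of 39 (depth 3)
57: left child of 59 (depth 3)
34: left child of 38 (depth 4)
47: right child of 41 (depth 2)
46: left child of 47 (depth 3)
29: left child of 34 (depth 5)
51: right child of 47 (depth 3)
37: right child of 34 (depth 5)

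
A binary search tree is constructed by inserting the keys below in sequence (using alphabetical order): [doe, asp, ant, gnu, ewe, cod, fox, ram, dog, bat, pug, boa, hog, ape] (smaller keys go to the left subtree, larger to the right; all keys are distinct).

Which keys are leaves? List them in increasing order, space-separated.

ape boa dog fox hog

Insert doe: tree is empty, so doe becomes the root.
Insert asp: asp < doe → go left. Place as left child of doe.
Insert ant: ant < doe → go left; ant < asp → go left. Place as left child of asp.
Insert gnu: gnu > doe → go right. Place as right child of doe.
Insert ewe: ewe > doe → go right; ewe < gnu → go left. Place as left child of gnu.
Insert cod: cod < doe → go left; cod > asp → go right. Place as right child of asp.
Insert fox: fox > doe → go right; fox < gnu → go left; fox > ewe → go right. Place as right child of ewe.
Insert ram: ram > doe → go right; ram > gnu → go right. Place as right child of gnu.
Insert dog: dog > doe → go right; dog < gnu → go left; dog < ewe → go left. Place as left child of ewe.
Insert bat: bat < doe → go left; bat > asp → go right; bat < cod → go left. Place as left child of cod.
Insert pug: pug > doe → go right; pug > gnu → go right; pug < ram → go left. Place as left child of ram.
Insert boa: boa < doe → go left; boa > asp → go right; boa < cod → go left; boa > bat → go right. Place as right child of bat.
Insert hog: hog > doe → go right; hog > gnu → go right; hog < ram → go left; hog < pug → go left. Place as left child of pug.
Insert ape: ape < doe → go left; ape < asp → go left; ape > ant → go right. Place as right child of ant.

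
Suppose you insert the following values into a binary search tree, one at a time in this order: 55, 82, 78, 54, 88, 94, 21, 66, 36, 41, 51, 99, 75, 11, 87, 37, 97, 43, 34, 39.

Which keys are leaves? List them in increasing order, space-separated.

Resulting structure (node: left, right):
  55: L=54, R=82
  82: L=78, R=88
  78: L=66, R=–
  54: L=21, R=–
  88: L=87, R=94
  94: L=–, R=99
  21: L=11, R=36
  66: L=–, R=75
  36: L=34, R=41
  41: L=37, R=51
  51: L=43, R=–
  99: L=97, R=–
  75: L=–, R=–
  11: L=–, R=–
  87: L=–, R=–
  37: L=–, R=39
  97: L=–, R=–
  43: L=–, R=–
  34: L=–, R=–
  39: L=–, R=–

11 34 39 43 75 87 97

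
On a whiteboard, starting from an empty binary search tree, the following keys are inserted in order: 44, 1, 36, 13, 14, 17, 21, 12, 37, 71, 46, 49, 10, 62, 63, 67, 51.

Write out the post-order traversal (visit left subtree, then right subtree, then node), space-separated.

44: root
1: left child of 44 (depth 1)
36: right child of 1 (depth 2)
13: left child of 36 (depth 3)
14: right child of 13 (depth 4)
17: right child of 14 (depth 5)
21: right child of 17 (depth 6)
12: left child of 13 (depth 4)
37: right child of 36 (depth 3)
71: right child of 44 (depth 1)
46: left child of 71 (depth 2)
49: right child of 46 (depth 3)
10: left child of 12 (depth 5)
62: right child of 49 (depth 4)
63: right child of 62 (depth 5)
67: right child of 63 (depth 6)
51: left child of 62 (depth 5)

10 12 21 17 14 13 37 36 1 51 67 63 62 49 46 71 44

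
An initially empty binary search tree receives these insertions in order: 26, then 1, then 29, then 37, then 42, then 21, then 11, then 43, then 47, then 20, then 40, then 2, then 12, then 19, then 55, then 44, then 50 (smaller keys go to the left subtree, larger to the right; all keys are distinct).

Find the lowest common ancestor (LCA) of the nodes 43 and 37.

37

26: root
1: left child of 26 (depth 1)
29: right child of 26 (depth 1)
37: right child of 29 (depth 2)
42: right child of 37 (depth 3)
21: right child of 1 (depth 2)
11: left child of 21 (depth 3)
43: right child of 42 (depth 4)
47: right child of 43 (depth 5)
20: right child of 11 (depth 4)
40: left child of 42 (depth 4)
2: left child of 11 (depth 4)
12: left child of 20 (depth 5)
19: right child of 12 (depth 6)
55: right child of 47 (depth 6)
44: left child of 47 (depth 6)
50: left child of 55 (depth 7)

Path to 43: 26 → 29 → 37 → 42 → 43
Path to 37: 26 → 29 → 37
37 lies on both paths and is an ancestor of the other node.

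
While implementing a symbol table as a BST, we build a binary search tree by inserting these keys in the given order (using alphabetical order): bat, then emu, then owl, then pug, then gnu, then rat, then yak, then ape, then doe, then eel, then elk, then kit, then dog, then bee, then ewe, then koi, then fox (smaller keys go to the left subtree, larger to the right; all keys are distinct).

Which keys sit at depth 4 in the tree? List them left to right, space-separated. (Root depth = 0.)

dog elk ewe kit rat

bat: root
emu: right child of bat (depth 1)
owl: right child of emu (depth 2)
pug: right child of owl (depth 3)
gnu: left child of owl (depth 3)
rat: right child of pug (depth 4)
yak: right child of rat (depth 5)
ape: left child of bat (depth 1)
doe: left child of emu (depth 2)
eel: right child of doe (depth 3)
elk: right child of eel (depth 4)
kit: right child of gnu (depth 4)
dog: left child of eel (depth 4)
bee: left child of doe (depth 3)
ewe: left child of gnu (depth 4)
koi: right child of kit (depth 5)
fox: right child of ewe (depth 5)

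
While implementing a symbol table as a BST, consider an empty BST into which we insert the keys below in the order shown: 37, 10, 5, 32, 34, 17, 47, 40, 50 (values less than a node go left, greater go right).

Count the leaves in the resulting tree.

5

Insert 37: tree is empty, so 37 becomes the root.
Insert 10: 10 < 37 → go left. Place as left child of 37.
Insert 5: 5 < 37 → go left; 5 < 10 → go left. Place as left child of 10.
Insert 32: 32 < 37 → go left; 32 > 10 → go right. Place as right child of 10.
Insert 34: 34 < 37 → go left; 34 > 10 → go right; 34 > 32 → go right. Place as right child of 32.
Insert 17: 17 < 37 → go left; 17 > 10 → go right; 17 < 32 → go left. Place as left child of 32.
Insert 47: 47 > 37 → go right. Place as right child of 37.
Insert 40: 40 > 37 → go right; 40 < 47 → go left. Place as left child of 47.
Insert 50: 50 > 37 → go right; 50 > 47 → go right. Place as right child of 47.

Leaves: 5, 17, 34, 40, 50 — 5 in total.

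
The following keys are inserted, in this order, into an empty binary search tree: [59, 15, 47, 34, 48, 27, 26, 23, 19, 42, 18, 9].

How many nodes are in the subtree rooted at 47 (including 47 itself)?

59: root
15: left child of 59 (depth 1)
47: right child of 15 (depth 2)
34: left child of 47 (depth 3)
48: right child of 47 (depth 3)
27: left child of 34 (depth 4)
26: left child of 27 (depth 5)
23: left child of 26 (depth 6)
19: left child of 23 (depth 7)
42: right child of 34 (depth 4)
18: left child of 19 (depth 8)
9: left child of 15 (depth 2)

Subtree rooted at 47 contains: 47, 34, 27, 26, 23, 19, 18, 42, 48 — 9 nodes.

9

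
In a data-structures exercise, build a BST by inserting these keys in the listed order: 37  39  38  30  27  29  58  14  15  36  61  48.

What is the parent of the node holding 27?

30

Insert 37: tree is empty, so 37 becomes the root.
Insert 39: 39 > 37 → go right. Place as right child of 37.
Insert 38: 38 > 37 → go right; 38 < 39 → go left. Place as left child of 39.
Insert 30: 30 < 37 → go left. Place as left child of 37.
Insert 27: 27 < 37 → go left; 27 < 30 → go left. Place as left child of 30.
Insert 29: 29 < 37 → go left; 29 < 30 → go left; 29 > 27 → go right. Place as right child of 27.
Insert 58: 58 > 37 → go right; 58 > 39 → go right. Place as right child of 39.
Insert 14: 14 < 37 → go left; 14 < 30 → go left; 14 < 27 → go left. Place as left child of 27.
Insert 15: 15 < 37 → go left; 15 < 30 → go left; 15 < 27 → go left; 15 > 14 → go right. Place as right child of 14.
Insert 36: 36 < 37 → go left; 36 > 30 → go right. Place as right child of 30.
Insert 61: 61 > 37 → go right; 61 > 39 → go right; 61 > 58 → go right. Place as right child of 58.
Insert 48: 48 > 37 → go right; 48 > 39 → go right; 48 < 58 → go left. Place as left child of 58.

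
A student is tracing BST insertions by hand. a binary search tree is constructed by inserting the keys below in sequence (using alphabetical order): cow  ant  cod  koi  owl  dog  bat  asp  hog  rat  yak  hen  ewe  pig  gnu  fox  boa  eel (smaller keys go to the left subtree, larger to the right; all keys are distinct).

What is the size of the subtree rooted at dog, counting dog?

Resulting structure (node: left, right):
  cow: L=ant, R=koi
  ant: L=–, R=cod
  cod: L=bat, R=–
  koi: L=dog, R=owl
  owl: L=–, R=rat
  dog: L=–, R=hog
  bat: L=asp, R=boa
  asp: L=–, R=–
  hog: L=hen, R=–
  rat: L=pig, R=yak
  yak: L=–, R=–
  hen: L=ewe, R=–
  ewe: L=eel, R=gnu
  pig: L=–, R=–
  gnu: L=fox, R=–
  fox: L=–, R=–
  boa: L=–, R=–
  eel: L=–, R=–

Subtree rooted at dog contains: dog, hog, hen, ewe, eel, gnu, fox — 7 nodes.

7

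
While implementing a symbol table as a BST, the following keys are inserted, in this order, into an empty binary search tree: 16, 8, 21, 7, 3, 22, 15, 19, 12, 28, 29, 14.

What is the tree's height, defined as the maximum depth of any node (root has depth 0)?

4

16: root
8: left child of 16 (depth 1)
21: right child of 16 (depth 1)
7: left child of 8 (depth 2)
3: left child of 7 (depth 3)
22: right child of 21 (depth 2)
15: right child of 8 (depth 2)
19: left child of 21 (depth 2)
12: left child of 15 (depth 3)
28: right child of 22 (depth 3)
29: right child of 28 (depth 4)
14: right child of 12 (depth 4)

The deepest node is 29 at depth 4.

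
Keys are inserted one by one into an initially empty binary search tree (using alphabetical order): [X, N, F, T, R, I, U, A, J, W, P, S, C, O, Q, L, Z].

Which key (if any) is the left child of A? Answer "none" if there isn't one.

Resulting structure (node: left, right):
  X: L=N, R=Z
  N: L=F, R=T
  F: L=A, R=I
  T: L=R, R=U
  R: L=P, R=S
  I: L=–, R=J
  U: L=–, R=W
  A: L=–, R=C
  J: L=–, R=L
  W: L=–, R=–
  P: L=O, R=Q
  S: L=–, R=–
  C: L=–, R=–
  O: L=–, R=–
  Q: L=–, R=–
  L: L=–, R=–
  Z: L=–, R=–

none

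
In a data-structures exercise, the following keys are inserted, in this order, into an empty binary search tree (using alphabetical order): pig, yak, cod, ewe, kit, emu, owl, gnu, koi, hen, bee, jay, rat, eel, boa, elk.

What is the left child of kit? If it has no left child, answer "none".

gnu

pig: root
yak: right child of pig (depth 1)
cod: left child of pig (depth 1)
ewe: right child of cod (depth 2)
kit: right child of ewe (depth 3)
emu: left child of ewe (depth 3)
owl: right child of kit (depth 4)
gnu: left child of kit (depth 4)
koi: left child of owl (depth 5)
hen: right child of gnu (depth 5)
bee: left child of cod (depth 2)
jay: right child of hen (depth 6)
rat: left child of yak (depth 2)
eel: left child of emu (depth 4)
boa: right child of bee (depth 3)
elk: right child of eel (depth 5)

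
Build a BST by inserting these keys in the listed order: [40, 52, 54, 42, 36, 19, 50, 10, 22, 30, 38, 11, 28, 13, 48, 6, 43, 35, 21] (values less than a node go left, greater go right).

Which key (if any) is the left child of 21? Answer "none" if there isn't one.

none

Insert 40: tree is empty, so 40 becomes the root.
Insert 52: 52 > 40 → go right. Place as right child of 40.
Insert 54: 54 > 40 → go right; 54 > 52 → go right. Place as right child of 52.
Insert 42: 42 > 40 → go right; 42 < 52 → go left. Place as left child of 52.
Insert 36: 36 < 40 → go left. Place as left child of 40.
Insert 19: 19 < 40 → go left; 19 < 36 → go left. Place as left child of 36.
Insert 50: 50 > 40 → go right; 50 < 52 → go left; 50 > 42 → go right. Place as right child of 42.
Insert 10: 10 < 40 → go left; 10 < 36 → go left; 10 < 19 → go left. Place as left child of 19.
Insert 22: 22 < 40 → go left; 22 < 36 → go left; 22 > 19 → go right. Place as right child of 19.
Insert 30: 30 < 40 → go left; 30 < 36 → go left; 30 > 19 → go right; 30 > 22 → go right. Place as right child of 22.
Insert 38: 38 < 40 → go left; 38 > 36 → go right. Place as right child of 36.
Insert 11: 11 < 40 → go left; 11 < 36 → go left; 11 < 19 → go left; 11 > 10 → go right. Place as right child of 10.
Insert 28: 28 < 40 → go left; 28 < 36 → go left; 28 > 19 → go right; 28 > 22 → go right; 28 < 30 → go left. Place as left child of 30.
Insert 13: 13 < 40 → go left; 13 < 36 → go left; 13 < 19 → go left; 13 > 10 → go right; 13 > 11 → go right. Place as right child of 11.
Insert 48: 48 > 40 → go right; 48 < 52 → go left; 48 > 42 → go right; 48 < 50 → go left. Place as left child of 50.
Insert 6: 6 < 40 → go left; 6 < 36 → go left; 6 < 19 → go left; 6 < 10 → go left. Place as left child of 10.
Insert 43: 43 > 40 → go right; 43 < 52 → go left; 43 > 42 → go right; 43 < 50 → go left; 43 < 48 → go left. Place as left child of 48.
Insert 35: 35 < 40 → go left; 35 < 36 → go left; 35 > 19 → go right; 35 > 22 → go right; 35 > 30 → go right. Place as right child of 30.
Insert 21: 21 < 40 → go left; 21 < 36 → go left; 21 > 19 → go right; 21 < 22 → go left. Place as left child of 22.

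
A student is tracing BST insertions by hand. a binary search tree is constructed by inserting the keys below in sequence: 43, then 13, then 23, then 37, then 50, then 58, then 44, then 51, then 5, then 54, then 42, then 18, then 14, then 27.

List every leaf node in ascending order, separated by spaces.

5 14 27 42 44 54

Resulting structure (node: left, right):
  43: L=13, R=50
  13: L=5, R=23
  23: L=18, R=37
  37: L=27, R=42
  50: L=44, R=58
  58: L=51, R=–
  44: L=–, R=–
  51: L=–, R=54
  5: L=–, R=–
  54: L=–, R=–
  42: L=–, R=–
  18: L=14, R=–
  14: L=–, R=–
  27: L=–, R=–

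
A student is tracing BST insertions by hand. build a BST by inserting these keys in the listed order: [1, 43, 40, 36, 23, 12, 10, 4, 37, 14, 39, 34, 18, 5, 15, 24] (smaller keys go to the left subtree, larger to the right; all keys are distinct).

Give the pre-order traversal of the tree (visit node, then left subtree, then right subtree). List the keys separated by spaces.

Insert 1: tree is empty, so 1 becomes the root.
Insert 43: 43 > 1 → go right. Place as right child of 1.
Insert 40: 40 > 1 → go right; 40 < 43 → go left. Place as left child of 43.
Insert 36: 36 > 1 → go right; 36 < 43 → go left; 36 < 40 → go left. Place as left child of 40.
Insert 23: 23 > 1 → go right; 23 < 43 → go left; 23 < 40 → go left; 23 < 36 → go left. Place as left child of 36.
Insert 12: 12 > 1 → go right; 12 < 43 → go left; 12 < 40 → go left; 12 < 36 → go left; 12 < 23 → go left. Place as left child of 23.
Insert 10: 10 > 1 → go right; 10 < 43 → go left; 10 < 40 → go left; 10 < 36 → go left; 10 < 23 → go left; 10 < 12 → go left. Place as left child of 12.
Insert 4: 4 > 1 → go right; 4 < 43 → go left; 4 < 40 → go left; 4 < 36 → go left; 4 < 23 → go left; 4 < 12 → go left; 4 < 10 → go left. Place as left child of 10.
Insert 37: 37 > 1 → go right; 37 < 43 → go left; 37 < 40 → go left; 37 > 36 → go right. Place as right child of 36.
Insert 14: 14 > 1 → go right; 14 < 43 → go left; 14 < 40 → go left; 14 < 36 → go left; 14 < 23 → go left; 14 > 12 → go right. Place as right child of 12.
Insert 39: 39 > 1 → go right; 39 < 43 → go left; 39 < 40 → go left; 39 > 36 → go right; 39 > 37 → go right. Place as right child of 37.
Insert 34: 34 > 1 → go right; 34 < 43 → go left; 34 < 40 → go left; 34 < 36 → go left; 34 > 23 → go right. Place as right child of 23.
Insert 18: 18 > 1 → go right; 18 < 43 → go left; 18 < 40 → go left; 18 < 36 → go left; 18 < 23 → go left; 18 > 12 → go right; 18 > 14 → go right. Place as right child of 14.
Insert 5: 5 > 1 → go right; 5 < 43 → go left; 5 < 40 → go left; 5 < 36 → go left; 5 < 23 → go left; 5 < 12 → go left; 5 < 10 → go left; 5 > 4 → go right. Place as right child of 4.
Insert 15: 15 > 1 → go right; 15 < 43 → go left; 15 < 40 → go left; 15 < 36 → go left; 15 < 23 → go left; 15 > 12 → go right; 15 > 14 → go right; 15 < 18 → go left. Place as left child of 18.
Insert 24: 24 > 1 → go right; 24 < 43 → go left; 24 < 40 → go left; 24 < 36 → go left; 24 > 23 → go right; 24 < 34 → go left. Place as left child of 34.

1 43 40 36 23 12 10 4 5 14 18 15 34 24 37 39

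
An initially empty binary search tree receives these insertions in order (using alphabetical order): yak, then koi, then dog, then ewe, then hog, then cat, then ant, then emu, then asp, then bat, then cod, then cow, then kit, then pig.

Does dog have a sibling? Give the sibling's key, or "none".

yak: root
koi: left child of yak (depth 1)
dog: left child of koi (depth 2)
ewe: right child of dog (depth 3)
hog: right child of ewe (depth 4)
cat: left child of dog (depth 3)
ant: left child of cat (depth 4)
emu: left child of ewe (depth 4)
asp: right child of ant (depth 5)
bat: right child of asp (depth 6)
cod: right child of cat (depth 4)
cow: right child of cod (depth 5)
kit: right child of hog (depth 5)
pig: right child of koi (depth 2)

dog's parent is koi; the other child of koi is pig.

pig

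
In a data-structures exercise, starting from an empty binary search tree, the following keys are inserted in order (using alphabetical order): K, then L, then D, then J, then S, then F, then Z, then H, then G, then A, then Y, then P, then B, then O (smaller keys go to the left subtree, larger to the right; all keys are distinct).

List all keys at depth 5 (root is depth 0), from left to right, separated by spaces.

G

Insert K: tree is empty, so K becomes the root.
Insert L: L > K → go right. Place as right child of K.
Insert D: D < K → go left. Place as left child of K.
Insert J: J < K → go left; J > D → go right. Place as right child of D.
Insert S: S > K → go right; S > L → go right. Place as right child of L.
Insert F: F < K → go left; F > D → go right; F < J → go left. Place as left child of J.
Insert Z: Z > K → go right; Z > L → go right; Z > S → go right. Place as right child of S.
Insert H: H < K → go left; H > D → go right; H < J → go left; H > F → go right. Place as right child of F.
Insert G: G < K → go left; G > D → go right; G < J → go left; G > F → go right; G < H → go left. Place as left child of H.
Insert A: A < K → go left; A < D → go left. Place as left child of D.
Insert Y: Y > K → go right; Y > L → go right; Y > S → go right; Y < Z → go left. Place as left child of Z.
Insert P: P > K → go right; P > L → go right; P < S → go left. Place as left child of S.
Insert B: B < K → go left; B < D → go left; B > A → go right. Place as right child of A.
Insert O: O > K → go right; O > L → go right; O < S → go left; O < P → go left. Place as left child of P.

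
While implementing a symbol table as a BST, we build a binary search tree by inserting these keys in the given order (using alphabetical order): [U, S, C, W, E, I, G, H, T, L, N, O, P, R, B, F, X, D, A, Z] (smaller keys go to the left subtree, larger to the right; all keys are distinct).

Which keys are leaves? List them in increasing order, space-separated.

A D F H R T Z

Insert U: tree is empty, so U becomes the root.
Insert S: S < U → go left. Place as left child of U.
Insert C: C < U → go left; C < S → go left. Place as left child of S.
Insert W: W > U → go right. Place as right child of U.
Insert E: E < U → go left; E < S → go left; E > C → go right. Place as right child of C.
Insert I: I < U → go left; I < S → go left; I > C → go right; I > E → go right. Place as right child of E.
Insert G: G < U → go left; G < S → go left; G > C → go right; G > E → go right; G < I → go left. Place as left child of I.
Insert H: H < U → go left; H < S → go left; H > C → go right; H > E → go right; H < I → go left; H > G → go right. Place as right child of G.
Insert T: T < U → go left; T > S → go right. Place as right child of S.
Insert L: L < U → go left; L < S → go left; L > C → go right; L > E → go right; L > I → go right. Place as right child of I.
Insert N: N < U → go left; N < S → go left; N > C → go right; N > E → go right; N > I → go right; N > L → go right. Place as right child of L.
Insert O: O < U → go left; O < S → go left; O > C → go right; O > E → go right; O > I → go right; O > L → go right; O > N → go right. Place as right child of N.
Insert P: P < U → go left; P < S → go left; P > C → go right; P > E → go right; P > I → go right; P > L → go right; P > N → go right; P > O → go right. Place as right child of O.
Insert R: R < U → go left; R < S → go left; R > C → go right; R > E → go right; R > I → go right; R > L → go right; R > N → go right; R > O → go right; R > P → go right. Place as right child of P.
Insert B: B < U → go left; B < S → go left; B < C → go left. Place as left child of C.
Insert F: F < U → go left; F < S → go left; F > C → go right; F > E → go right; F < I → go left; F < G → go left. Place as left child of G.
Insert X: X > U → go right; X > W → go right. Place as right child of W.
Insert D: D < U → go left; D < S → go left; D > C → go right; D < E → go left. Place as left child of E.
Insert A: A < U → go left; A < S → go left; A < C → go left; A < B → go left. Place as left child of B.
Insert Z: Z > U → go right; Z > W → go right; Z > X → go right. Place as right child of X.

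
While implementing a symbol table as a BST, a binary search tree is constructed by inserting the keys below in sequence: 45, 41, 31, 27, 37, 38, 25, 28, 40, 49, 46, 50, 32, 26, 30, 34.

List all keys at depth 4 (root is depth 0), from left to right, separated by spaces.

25 28 32 38

45: root
41: left child of 45 (depth 1)
31: left child of 41 (depth 2)
27: left child of 31 (depth 3)
37: right child of 31 (depth 3)
38: right child of 37 (depth 4)
25: left child of 27 (depth 4)
28: right child of 27 (depth 4)
40: right child of 38 (depth 5)
49: right child of 45 (depth 1)
46: left child of 49 (depth 2)
50: right child of 49 (depth 2)
32: left child of 37 (depth 4)
26: right child of 25 (depth 5)
30: right child of 28 (depth 5)
34: right child of 32 (depth 5)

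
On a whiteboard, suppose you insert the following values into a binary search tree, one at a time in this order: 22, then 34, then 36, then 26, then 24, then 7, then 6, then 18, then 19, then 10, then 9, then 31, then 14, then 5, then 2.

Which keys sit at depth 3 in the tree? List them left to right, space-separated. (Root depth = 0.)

22: root
34: right child of 22 (depth 1)
36: right child of 34 (depth 2)
26: left child of 34 (depth 2)
24: left child of 26 (depth 3)
7: left child of 22 (depth 1)
6: left child of 7 (depth 2)
18: right child of 7 (depth 2)
19: right child of 18 (depth 3)
10: left child of 18 (depth 3)
9: left child of 10 (depth 4)
31: right child of 26 (depth 3)
14: right child of 10 (depth 4)
5: left child of 6 (depth 3)
2: left child of 5 (depth 4)

5 10 19 24 31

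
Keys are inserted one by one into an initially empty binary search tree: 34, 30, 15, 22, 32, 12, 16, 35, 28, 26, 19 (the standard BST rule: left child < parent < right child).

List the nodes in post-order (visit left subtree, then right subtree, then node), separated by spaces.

12 19 16 26 28 22 15 32 30 35 34

34: root
30: left child of 34 (depth 1)
15: left child of 30 (depth 2)
22: right child of 15 (depth 3)
32: right child of 30 (depth 2)
12: left child of 15 (depth 3)
16: left child of 22 (depth 4)
35: right child of 34 (depth 1)
28: right child of 22 (depth 4)
26: left child of 28 (depth 5)
19: right child of 16 (depth 5)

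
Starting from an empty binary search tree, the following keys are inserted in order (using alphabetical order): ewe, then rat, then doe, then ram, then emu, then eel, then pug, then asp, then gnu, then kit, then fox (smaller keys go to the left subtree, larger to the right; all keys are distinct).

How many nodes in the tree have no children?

Insert ewe: tree is empty, so ewe becomes the root.
Insert rat: rat > ewe → go right. Place as right child of ewe.
Insert doe: doe < ewe → go left. Place as left child of ewe.
Insert ram: ram > ewe → go right; ram < rat → go left. Place as left child of rat.
Insert emu: emu < ewe → go left; emu > doe → go right. Place as right child of doe.
Insert eel: eel < ewe → go left; eel > doe → go right; eel < emu → go left. Place as left child of emu.
Insert pug: pug > ewe → go right; pug < rat → go left; pug < ram → go left. Place as left child of ram.
Insert asp: asp < ewe → go left; asp < doe → go left. Place as left child of doe.
Insert gnu: gnu > ewe → go right; gnu < rat → go left; gnu < ram → go left; gnu < pug → go left. Place as left child of pug.
Insert kit: kit > ewe → go right; kit < rat → go left; kit < ram → go left; kit < pug → go left; kit > gnu → go right. Place as right child of gnu.
Insert fox: fox > ewe → go right; fox < rat → go left; fox < ram → go left; fox < pug → go left; fox < gnu → go left. Place as left child of gnu.

Leaves: asp, eel, fox, kit — 4 in total.

4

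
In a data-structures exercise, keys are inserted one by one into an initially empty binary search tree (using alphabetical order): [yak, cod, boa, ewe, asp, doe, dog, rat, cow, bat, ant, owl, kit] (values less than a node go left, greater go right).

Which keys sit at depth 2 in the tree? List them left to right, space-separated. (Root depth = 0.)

Insert yak: tree is empty, so yak becomes the root.
Insert cod: cod < yak → go left. Place as left child of yak.
Insert boa: boa < yak → go left; boa < cod → go left. Place as left child of cod.
Insert ewe: ewe < yak → go left; ewe > cod → go right. Place as right child of cod.
Insert asp: asp < yak → go left; asp < cod → go left; asp < boa → go left. Place as left child of boa.
Insert doe: doe < yak → go left; doe > cod → go right; doe < ewe → go left. Place as left child of ewe.
Insert dog: dog < yak → go left; dog > cod → go right; dog < ewe → go left; dog > doe → go right. Place as right child of doe.
Insert rat: rat < yak → go left; rat > cod → go right; rat > ewe → go right. Place as right child of ewe.
Insert cow: cow < yak → go left; cow > cod → go right; cow < ewe → go left; cow < doe → go left. Place as left child of doe.
Insert bat: bat < yak → go left; bat < cod → go left; bat < boa → go left; bat > asp → go right. Place as right child of asp.
Insert ant: ant < yak → go left; ant < cod → go left; ant < boa → go left; ant < asp → go left. Place as left child of asp.
Insert owl: owl < yak → go left; owl > cod → go right; owl > ewe → go right; owl < rat → go left. Place as left child of rat.
Insert kit: kit < yak → go left; kit > cod → go right; kit > ewe → go right; kit < rat → go left; kit < owl → go left. Place as left child of owl.

boa ewe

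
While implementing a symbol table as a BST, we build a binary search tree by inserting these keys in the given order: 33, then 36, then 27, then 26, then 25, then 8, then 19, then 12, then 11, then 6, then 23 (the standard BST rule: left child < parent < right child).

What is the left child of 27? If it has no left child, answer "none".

33: root
36: right child of 33 (depth 1)
27: left child of 33 (depth 1)
26: left child of 27 (depth 2)
25: left child of 26 (depth 3)
8: left child of 25 (depth 4)
19: right child of 8 (depth 5)
12: left child of 19 (depth 6)
11: left child of 12 (depth 7)
6: left child of 8 (depth 5)
23: right child of 19 (depth 6)

26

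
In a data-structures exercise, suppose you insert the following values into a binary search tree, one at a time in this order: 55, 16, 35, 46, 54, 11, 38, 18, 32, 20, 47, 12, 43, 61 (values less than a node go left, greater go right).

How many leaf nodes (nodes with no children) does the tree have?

Resulting structure (node: left, right):
  55: L=16, R=61
  16: L=11, R=35
  35: L=18, R=46
  46: L=38, R=54
  54: L=47, R=–
  11: L=–, R=12
  38: L=–, R=43
  18: L=–, R=32
  32: L=20, R=–
  20: L=–, R=–
  47: L=–, R=–
  12: L=–, R=–
  43: L=–, R=–
  61: L=–, R=–

Leaves: 12, 20, 43, 47, 61 — 5 in total.

5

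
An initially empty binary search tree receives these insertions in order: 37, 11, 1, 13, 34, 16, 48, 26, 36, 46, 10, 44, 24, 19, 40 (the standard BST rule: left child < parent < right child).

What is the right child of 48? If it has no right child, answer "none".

none

37: root
11: left child of 37 (depth 1)
1: left child of 11 (depth 2)
13: right child of 11 (depth 2)
34: right child of 13 (depth 3)
16: left child of 34 (depth 4)
48: right child of 37 (depth 1)
26: right child of 16 (depth 5)
36: right child of 34 (depth 4)
46: left child of 48 (depth 2)
10: right child of 1 (depth 3)
44: left child of 46 (depth 3)
24: left child of 26 (depth 6)
19: left child of 24 (depth 7)
40: left child of 44 (depth 4)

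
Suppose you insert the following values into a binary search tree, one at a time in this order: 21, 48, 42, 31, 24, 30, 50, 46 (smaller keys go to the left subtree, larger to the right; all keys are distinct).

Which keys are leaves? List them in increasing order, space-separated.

Insert 21: tree is empty, so 21 becomes the root.
Insert 48: 48 > 21 → go right. Place as right child of 21.
Insert 42: 42 > 21 → go right; 42 < 48 → go left. Place as left child of 48.
Insert 31: 31 > 21 → go right; 31 < 48 → go left; 31 < 42 → go left. Place as left child of 42.
Insert 24: 24 > 21 → go right; 24 < 48 → go left; 24 < 42 → go left; 24 < 31 → go left. Place as left child of 31.
Insert 30: 30 > 21 → go right; 30 < 48 → go left; 30 < 42 → go left; 30 < 31 → go left; 30 > 24 → go right. Place as right child of 24.
Insert 50: 50 > 21 → go right; 50 > 48 → go right. Place as right child of 48.
Insert 46: 46 > 21 → go right; 46 < 48 → go left; 46 > 42 → go right. Place as right child of 42.

30 46 50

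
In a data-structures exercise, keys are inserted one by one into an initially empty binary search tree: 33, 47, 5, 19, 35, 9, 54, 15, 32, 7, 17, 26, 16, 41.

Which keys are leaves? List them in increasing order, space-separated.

Insert 33: tree is empty, so 33 becomes the root.
Insert 47: 47 > 33 → go right. Place as right child of 33.
Insert 5: 5 < 33 → go left. Place as left child of 33.
Insert 19: 19 < 33 → go left; 19 > 5 → go right. Place as right child of 5.
Insert 35: 35 > 33 → go right; 35 < 47 → go left. Place as left child of 47.
Insert 9: 9 < 33 → go left; 9 > 5 → go right; 9 < 19 → go left. Place as left child of 19.
Insert 54: 54 > 33 → go right; 54 > 47 → go right. Place as right child of 47.
Insert 15: 15 < 33 → go left; 15 > 5 → go right; 15 < 19 → go left; 15 > 9 → go right. Place as right child of 9.
Insert 32: 32 < 33 → go left; 32 > 5 → go right; 32 > 19 → go right. Place as right child of 19.
Insert 7: 7 < 33 → go left; 7 > 5 → go right; 7 < 19 → go left; 7 < 9 → go left. Place as left child of 9.
Insert 17: 17 < 33 → go left; 17 > 5 → go right; 17 < 19 → go left; 17 > 9 → go right; 17 > 15 → go right. Place as right child of 15.
Insert 26: 26 < 33 → go left; 26 > 5 → go right; 26 > 19 → go right; 26 < 32 → go left. Place as left child of 32.
Insert 16: 16 < 33 → go left; 16 > 5 → go right; 16 < 19 → go left; 16 > 9 → go right; 16 > 15 → go right; 16 < 17 → go left. Place as left child of 17.
Insert 41: 41 > 33 → go right; 41 < 47 → go left; 41 > 35 → go right. Place as right child of 35.

7 16 26 41 54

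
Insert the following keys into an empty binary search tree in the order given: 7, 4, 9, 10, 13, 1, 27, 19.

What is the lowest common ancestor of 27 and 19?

27

7: root
4: left child of 7 (depth 1)
9: right child of 7 (depth 1)
10: right child of 9 (depth 2)
13: right child of 10 (depth 3)
1: left child of 4 (depth 2)
27: right child of 13 (depth 4)
19: left child of 27 (depth 5)

Path to 27: 7 → 9 → 10 → 13 → 27
Path to 19: 7 → 9 → 10 → 13 → 27 → 19
27 lies on both paths and is an ancestor of the other node.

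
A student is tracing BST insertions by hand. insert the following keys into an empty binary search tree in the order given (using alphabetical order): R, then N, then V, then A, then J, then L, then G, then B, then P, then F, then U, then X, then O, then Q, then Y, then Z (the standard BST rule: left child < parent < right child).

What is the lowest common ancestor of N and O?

N

Insert R: tree is empty, so R becomes the root.
Insert N: N < R → go left. Place as left child of R.
Insert V: V > R → go right. Place as right child of R.
Insert A: A < R → go left; A < N → go left. Place as left child of N.
Insert J: J < R → go left; J < N → go left; J > A → go right. Place as right child of A.
Insert L: L < R → go left; L < N → go left; L > A → go right; L > J → go right. Place as right child of J.
Insert G: G < R → go left; G < N → go left; G > A → go right; G < J → go left. Place as left child of J.
Insert B: B < R → go left; B < N → go left; B > A → go right; B < J → go left; B < G → go left. Place as left child of G.
Insert P: P < R → go left; P > N → go right. Place as right child of N.
Insert F: F < R → go left; F < N → go left; F > A → go right; F < J → go left; F < G → go left; F > B → go right. Place as right child of B.
Insert U: U > R → go right; U < V → go left. Place as left child of V.
Insert X: X > R → go right; X > V → go right. Place as right child of V.
Insert O: O < R → go left; O > N → go right; O < P → go left. Place as left child of P.
Insert Q: Q < R → go left; Q > N → go right; Q > P → go right. Place as right child of P.
Insert Y: Y > R → go right; Y > V → go right; Y > X → go right. Place as right child of X.
Insert Z: Z > R → go right; Z > V → go right; Z > X → go right; Z > Y → go right. Place as right child of Y.

Path to N: R → N
Path to O: R → N → P → O
N lies on both paths and is an ancestor of the other node.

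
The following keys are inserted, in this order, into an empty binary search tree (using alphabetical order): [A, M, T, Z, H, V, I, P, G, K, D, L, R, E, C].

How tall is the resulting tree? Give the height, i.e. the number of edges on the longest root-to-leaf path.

5

A: root
M: right child of A (depth 1)
T: right child of M (depth 2)
Z: right child of T (depth 3)
H: left child of M (depth 2)
V: left child of Z (depth 4)
I: right child of H (depth 3)
P: left child of T (depth 3)
G: left child of H (depth 3)
K: right child of I (depth 4)
D: left child of G (depth 4)
L: right child of K (depth 5)
R: right child of P (depth 4)
E: right child of D (depth 5)
C: left child of D (depth 5)

The deepest node is L at depth 5.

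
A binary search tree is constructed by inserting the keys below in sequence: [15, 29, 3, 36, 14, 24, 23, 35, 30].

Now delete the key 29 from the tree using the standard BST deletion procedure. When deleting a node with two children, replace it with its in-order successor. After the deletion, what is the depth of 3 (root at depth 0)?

Insert 15: tree is empty, so 15 becomes the root.
Insert 29: 29 > 15 → go right. Place as right child of 15.
Insert 3: 3 < 15 → go left. Place as left child of 15.
Insert 36: 36 > 15 → go right; 36 > 29 → go right. Place as right child of 29.
Insert 14: 14 < 15 → go left; 14 > 3 → go right. Place as right child of 3.
Insert 24: 24 > 15 → go right; 24 < 29 → go left. Place as left child of 29.
Insert 23: 23 > 15 → go right; 23 < 29 → go left; 23 < 24 → go left. Place as left child of 24.
Insert 35: 35 > 15 → go right; 35 > 29 → go right; 35 < 36 → go left. Place as left child of 36.
Insert 30: 30 > 15 → go right; 30 > 29 → go right; 30 < 36 → go left; 30 < 35 → go left. Place as left child of 35.

Delete 29 (two children — replace with in-order successor).
After deletion, path to 3: 15 → 3.

1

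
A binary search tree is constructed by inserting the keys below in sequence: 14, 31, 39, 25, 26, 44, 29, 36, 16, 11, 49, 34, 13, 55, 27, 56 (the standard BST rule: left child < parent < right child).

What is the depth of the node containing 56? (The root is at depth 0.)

6

Insert 14: tree is empty, so 14 becomes the root.
Insert 31: 31 > 14 → go right. Place as right child of 14.
Insert 39: 39 > 14 → go right; 39 > 31 → go right. Place as right child of 31.
Insert 25: 25 > 14 → go right; 25 < 31 → go left. Place as left child of 31.
Insert 26: 26 > 14 → go right; 26 < 31 → go left; 26 > 25 → go right. Place as right child of 25.
Insert 44: 44 > 14 → go right; 44 > 31 → go right; 44 > 39 → go right. Place as right child of 39.
Insert 29: 29 > 14 → go right; 29 < 31 → go left; 29 > 25 → go right; 29 > 26 → go right. Place as right child of 26.
Insert 36: 36 > 14 → go right; 36 > 31 → go right; 36 < 39 → go left. Place as left child of 39.
Insert 16: 16 > 14 → go right; 16 < 31 → go left; 16 < 25 → go left. Place as left child of 25.
Insert 11: 11 < 14 → go left. Place as left child of 14.
Insert 49: 49 > 14 → go right; 49 > 31 → go right; 49 > 39 → go right; 49 > 44 → go right. Place as right child of 44.
Insert 34: 34 > 14 → go right; 34 > 31 → go right; 34 < 39 → go left; 34 < 36 → go left. Place as left child of 36.
Insert 13: 13 < 14 → go left; 13 > 11 → go right. Place as right child of 11.
Insert 55: 55 > 14 → go right; 55 > 31 → go right; 55 > 39 → go right; 55 > 44 → go right; 55 > 49 → go right. Place as right child of 49.
Insert 27: 27 > 14 → go right; 27 < 31 → go left; 27 > 25 → go right; 27 > 26 → go right; 27 < 29 → go left. Place as left child of 29.
Insert 56: 56 > 14 → go right; 56 > 31 → go right; 56 > 39 → go right; 56 > 44 → go right; 56 > 49 → go right; 56 > 55 → go right. Place as right child of 55.

Path to 56: 14 → 31 → 39 → 44 → 49 → 55 → 56, which is 6 edges.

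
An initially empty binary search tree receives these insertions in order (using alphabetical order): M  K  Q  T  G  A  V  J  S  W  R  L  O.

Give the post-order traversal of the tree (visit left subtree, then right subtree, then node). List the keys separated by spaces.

M: root
K: left child of M (depth 1)
Q: right child of M (depth 1)
T: right child of Q (depth 2)
G: left child of K (depth 2)
A: left child of G (depth 3)
V: right child of T (depth 3)
J: right child of G (depth 3)
S: left child of T (depth 3)
W: right child of V (depth 4)
R: left child of S (depth 4)
L: right child of K (depth 2)
O: left child of Q (depth 2)

A J G L K O R S W V T Q M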